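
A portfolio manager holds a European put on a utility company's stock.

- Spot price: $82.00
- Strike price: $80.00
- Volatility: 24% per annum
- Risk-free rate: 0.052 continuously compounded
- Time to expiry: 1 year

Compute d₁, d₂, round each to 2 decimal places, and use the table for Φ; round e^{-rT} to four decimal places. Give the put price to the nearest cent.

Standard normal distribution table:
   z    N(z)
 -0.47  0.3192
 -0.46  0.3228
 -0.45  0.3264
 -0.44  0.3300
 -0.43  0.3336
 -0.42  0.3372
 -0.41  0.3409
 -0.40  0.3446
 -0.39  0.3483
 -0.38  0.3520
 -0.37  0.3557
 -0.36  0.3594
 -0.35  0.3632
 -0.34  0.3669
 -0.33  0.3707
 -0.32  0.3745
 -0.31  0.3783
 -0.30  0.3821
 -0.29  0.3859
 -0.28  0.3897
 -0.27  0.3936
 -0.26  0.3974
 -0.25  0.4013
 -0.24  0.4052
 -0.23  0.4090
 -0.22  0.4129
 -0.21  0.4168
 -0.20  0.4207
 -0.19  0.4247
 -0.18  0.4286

$4.89

σ√T = 0.24·√1 = 0.2400
d₁ = [ln(82/80) + (0.052 + 0.24²/2)·1] / 0.2400 = [0.0247 + 0.0808] / 0.2400 = 0.4396 which rounds to 0.44
d₂ = d₁ − σ√T = 0.4396 − 0.2400 = 0.1996 which rounds to 0.20
exp(−rT) = exp(−0.052·1) = 0.9493
P = 80·0.9493·N(-0.20) − 82·N(-0.44) = 80·0.9493·0.4207 − 82·0.3300 = 31.9496 − 27.0600 = 4.8896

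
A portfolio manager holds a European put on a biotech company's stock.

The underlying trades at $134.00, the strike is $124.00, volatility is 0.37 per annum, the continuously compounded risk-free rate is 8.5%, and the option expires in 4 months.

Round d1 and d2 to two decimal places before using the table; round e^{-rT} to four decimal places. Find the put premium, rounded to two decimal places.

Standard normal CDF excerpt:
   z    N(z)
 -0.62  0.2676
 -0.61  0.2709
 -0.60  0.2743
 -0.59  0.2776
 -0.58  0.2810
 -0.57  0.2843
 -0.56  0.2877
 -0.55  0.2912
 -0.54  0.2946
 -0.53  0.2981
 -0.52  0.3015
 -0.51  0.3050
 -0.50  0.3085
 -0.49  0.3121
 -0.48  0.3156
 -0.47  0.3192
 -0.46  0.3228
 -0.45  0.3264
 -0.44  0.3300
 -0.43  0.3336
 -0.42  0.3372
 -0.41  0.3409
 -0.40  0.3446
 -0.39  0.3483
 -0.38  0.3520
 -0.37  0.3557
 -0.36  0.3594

$5.23

T = 0.3333;  σ√T = 0.2136
d₁ = [ln(134/124) + (0.085 + 0.37²/2)·0.3333] / 0.2136 = [0.0776 + 0.0512] / 0.2136 = 0.6025 ≈ 0.60
d₂ = d₁ − σ√T = 0.6025 − 0.2136 = 0.3889 ≈ 0.39
e^(−rT) = e^(−0.085·0.3333) = 0.9721
N(−d₂) = N(-0.39) = 0.3483;  N(−d₁) = N(-0.60) = 0.2743
P = 124·0.9721·0.3483 − 134·0.2743 = 41.9842 − 36.7562 = 5.2280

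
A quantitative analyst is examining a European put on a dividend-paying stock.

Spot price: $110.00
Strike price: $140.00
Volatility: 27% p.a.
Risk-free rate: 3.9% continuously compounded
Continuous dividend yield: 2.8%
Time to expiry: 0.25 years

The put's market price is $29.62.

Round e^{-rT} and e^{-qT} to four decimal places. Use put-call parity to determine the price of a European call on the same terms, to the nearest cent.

e^(−qT) = e^(−0.028·0.25) = 0.9930;  e^(−rT) = e^(−0.039·0.25) = 0.9903
Put-call parity: C − P = S·e^(−qT) − K·e^(−rT) = 110·0.9930 − 140·0.9903 = 109.2300 − 138.6420 = -29.4120
C = P + (C − P) = 29.62 + (-29.4120) = 0.2080

$0.21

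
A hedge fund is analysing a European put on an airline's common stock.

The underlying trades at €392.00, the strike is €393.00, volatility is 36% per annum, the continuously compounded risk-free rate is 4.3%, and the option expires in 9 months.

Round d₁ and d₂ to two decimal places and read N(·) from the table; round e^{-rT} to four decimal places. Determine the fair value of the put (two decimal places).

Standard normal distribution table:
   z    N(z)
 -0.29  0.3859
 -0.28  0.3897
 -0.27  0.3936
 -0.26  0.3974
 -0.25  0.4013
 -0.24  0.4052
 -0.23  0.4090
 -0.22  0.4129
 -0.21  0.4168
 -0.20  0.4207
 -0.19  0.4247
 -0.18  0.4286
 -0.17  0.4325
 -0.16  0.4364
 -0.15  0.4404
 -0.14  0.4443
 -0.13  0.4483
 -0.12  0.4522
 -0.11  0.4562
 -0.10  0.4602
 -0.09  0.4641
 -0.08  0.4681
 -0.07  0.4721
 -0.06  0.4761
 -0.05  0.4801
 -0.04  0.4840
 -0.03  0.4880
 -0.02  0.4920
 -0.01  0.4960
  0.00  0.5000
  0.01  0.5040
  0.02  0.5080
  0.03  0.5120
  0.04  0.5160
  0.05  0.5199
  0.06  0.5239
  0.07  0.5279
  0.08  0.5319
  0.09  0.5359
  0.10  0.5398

σ√T = 0.36·√0.75 = 0.3118
d₁ = [ln(392/393) + (0.043 + 0.36²/2)·0.75] / 0.3118 = [-0.0025 + 0.0808] / 0.3118 = 0.2512 ≈ 0.25
d₂ = d₁ − σ√T = 0.2512 − 0.3118 = -0.0606 ≈ -0.06
e^(−rT) = e^(−0.043·0.75) = 0.9683
P = 393·0.9683·N(0.06) − 392·N(-0.25) = 393·0.9683·0.5239 − 392·0.4013 = 199.3659 − 157.3096 = 42.0563

€42.06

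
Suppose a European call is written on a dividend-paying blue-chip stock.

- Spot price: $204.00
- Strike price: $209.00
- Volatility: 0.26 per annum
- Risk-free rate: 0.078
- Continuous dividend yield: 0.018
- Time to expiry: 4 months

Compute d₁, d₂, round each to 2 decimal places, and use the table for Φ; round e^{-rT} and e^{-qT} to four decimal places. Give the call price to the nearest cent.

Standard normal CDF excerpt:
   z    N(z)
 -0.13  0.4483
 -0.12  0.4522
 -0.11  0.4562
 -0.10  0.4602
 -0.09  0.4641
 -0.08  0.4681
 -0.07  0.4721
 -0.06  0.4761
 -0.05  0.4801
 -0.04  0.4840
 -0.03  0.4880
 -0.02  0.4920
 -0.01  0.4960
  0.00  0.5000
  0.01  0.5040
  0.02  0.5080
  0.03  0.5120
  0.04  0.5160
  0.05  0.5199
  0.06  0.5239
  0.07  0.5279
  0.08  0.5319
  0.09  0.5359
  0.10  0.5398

$11.71

σ√T = 0.26·√0.3333 = 0.1501
ln(S/K) + (r − q + σ²/2)T = ln(204/209) + (0.078 − 0.018 + 0.26²/2)·0.3333 = -0.0242 + 0.0313 = 0.0071
d₁ = 0.0071 / 0.1501 = 0.0470 ⇒ 0.05
d₂ = d₁ − σ√T = 0.0470 − 0.1501 = -0.1031 ⇒ -0.10
e^(−qT) = e^(−0.018·0.3333) = 0.9940;  e^(−rT) = e^(−0.078·0.3333) = 0.9743
N(d₁) = N(0.05) = 0.5199;  N(d₂) = N(-0.10) = 0.4602
C = 204·0.9940·0.5199 − 209·0.9743·0.4602 = 105.4232 − 93.7099 = 11.7133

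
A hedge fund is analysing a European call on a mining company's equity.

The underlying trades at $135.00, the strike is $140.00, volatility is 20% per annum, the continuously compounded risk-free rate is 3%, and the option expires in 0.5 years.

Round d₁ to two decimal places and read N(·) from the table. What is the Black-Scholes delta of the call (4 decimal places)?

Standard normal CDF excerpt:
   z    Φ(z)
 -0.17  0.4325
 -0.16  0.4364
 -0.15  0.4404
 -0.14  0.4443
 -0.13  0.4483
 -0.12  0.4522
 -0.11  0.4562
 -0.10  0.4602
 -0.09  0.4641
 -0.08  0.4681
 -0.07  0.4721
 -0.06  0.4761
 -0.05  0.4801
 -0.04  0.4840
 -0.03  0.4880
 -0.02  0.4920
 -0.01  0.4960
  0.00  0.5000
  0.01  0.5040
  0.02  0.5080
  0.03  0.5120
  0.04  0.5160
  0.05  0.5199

σ√T = 0.2·√0.5 = 0.1414
d₁ = [ln(135/140) + (0.03 + ½·0.2²)·0.5] / (σ√T) = (-0.0364 + 0.0250) / 0.1414 = -0.0804 ⇒ -0.08
N(d₁) = N(-0.08) = 0.4681
Δ_call = N(d₁) = 0.4681

0.4681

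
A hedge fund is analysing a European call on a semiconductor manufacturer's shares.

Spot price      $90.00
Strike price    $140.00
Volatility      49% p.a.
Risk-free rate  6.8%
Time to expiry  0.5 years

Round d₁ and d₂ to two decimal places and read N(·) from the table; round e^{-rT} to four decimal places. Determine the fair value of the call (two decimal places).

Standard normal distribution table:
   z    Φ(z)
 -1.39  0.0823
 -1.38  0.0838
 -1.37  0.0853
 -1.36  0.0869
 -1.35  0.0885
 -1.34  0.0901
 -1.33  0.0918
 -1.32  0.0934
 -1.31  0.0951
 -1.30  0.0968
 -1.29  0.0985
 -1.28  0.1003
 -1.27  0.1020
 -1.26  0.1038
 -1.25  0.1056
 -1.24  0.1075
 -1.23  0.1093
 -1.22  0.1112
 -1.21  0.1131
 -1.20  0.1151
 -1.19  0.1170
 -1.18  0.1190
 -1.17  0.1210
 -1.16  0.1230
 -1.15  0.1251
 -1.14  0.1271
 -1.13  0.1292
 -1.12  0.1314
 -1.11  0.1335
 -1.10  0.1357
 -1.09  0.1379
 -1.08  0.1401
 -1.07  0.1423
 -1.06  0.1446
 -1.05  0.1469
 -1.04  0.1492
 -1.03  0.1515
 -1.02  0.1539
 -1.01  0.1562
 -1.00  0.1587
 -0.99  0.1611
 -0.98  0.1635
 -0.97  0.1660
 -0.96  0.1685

$2.31

T = 0.5;  σ√T = 0.3465
d₁ = [ln(90/140) + (0.068 + 0.49²/2)·0.5] / 0.3465 = [-0.4418 + 0.0940] / 0.3465 = -1.0038 ≈ -1.00
d₂ = d₁ − σ√T = -1.0038 − 0.3465 = -1.3503 ≈ -1.35
e^(−rT) = e^(−0.068·0.5) = 0.9666
C = 90·N(-1.00) − 140·0.9666·N(-1.35) = 90·0.1587 − 140·0.9666·0.0885 = 14.2830 − 11.9762 = 2.3068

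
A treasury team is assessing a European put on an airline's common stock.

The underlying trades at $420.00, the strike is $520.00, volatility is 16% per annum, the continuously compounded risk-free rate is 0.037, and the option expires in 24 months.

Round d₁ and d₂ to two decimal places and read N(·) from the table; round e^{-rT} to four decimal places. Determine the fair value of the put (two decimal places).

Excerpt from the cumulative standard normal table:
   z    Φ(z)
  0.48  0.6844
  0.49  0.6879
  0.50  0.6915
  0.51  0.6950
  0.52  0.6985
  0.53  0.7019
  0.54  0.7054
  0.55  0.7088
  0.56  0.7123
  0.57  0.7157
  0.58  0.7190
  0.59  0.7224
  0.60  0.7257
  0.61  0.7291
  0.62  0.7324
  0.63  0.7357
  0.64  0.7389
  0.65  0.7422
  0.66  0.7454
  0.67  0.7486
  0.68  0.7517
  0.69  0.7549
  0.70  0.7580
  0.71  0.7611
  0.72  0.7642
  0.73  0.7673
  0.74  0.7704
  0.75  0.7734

$80.12

σ√T = 0.16·√2 = 0.2263
ln(S/K) + (r + σ²/2)T = ln(420/520) + (0.037 + 0.16²/2)·2 = -0.2136 + 0.0996 = -0.1140
d₁ = -0.1140 / 0.2263 = -0.5037 ≈ -0.50
d₂ = d₁ − σ√T = -0.5037 − 0.2263 = -0.7300 ≈ -0.73
exp(−rT) = exp(−0.037·2) = 0.9287
N(−d₂) = N(0.73) = 0.7673;  N(−d₁) = N(0.50) = 0.6915
P = 520·0.9287·0.7673 − 420·0.6915 = 370.5476 − 290.4300 = 80.1176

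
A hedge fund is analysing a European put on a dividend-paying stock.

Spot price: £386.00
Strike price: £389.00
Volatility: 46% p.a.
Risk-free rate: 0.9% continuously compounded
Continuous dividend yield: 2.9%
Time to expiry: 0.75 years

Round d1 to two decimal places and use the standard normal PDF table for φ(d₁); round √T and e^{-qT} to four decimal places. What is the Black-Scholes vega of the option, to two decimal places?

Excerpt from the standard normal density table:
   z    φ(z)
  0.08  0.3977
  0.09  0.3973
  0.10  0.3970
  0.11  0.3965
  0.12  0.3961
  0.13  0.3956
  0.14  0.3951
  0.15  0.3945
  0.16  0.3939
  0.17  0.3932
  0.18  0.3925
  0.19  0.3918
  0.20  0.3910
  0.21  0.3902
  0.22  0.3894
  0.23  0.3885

T = 0.75;  σ√T = 0.3984
d₁ = [ln(386/389) + (0.009 − 0.029 + 0.46²/2)·0.75] / 0.3984 = [-0.0077 + 0.0644] / 0.3984 = 0.1421 which rounds to 0.14
√T = √0.75 = 0.8660
φ(d₁) = φ(0.14) = 0.3951
e^(−qT) = e^(−0.029·0.75) = 0.9785
vega = S·e^(−qT)·φ(d₁)·√T = 386·0.9785·0.3951·0.8660 = 129.2329
(The call has the same vega.)

129.23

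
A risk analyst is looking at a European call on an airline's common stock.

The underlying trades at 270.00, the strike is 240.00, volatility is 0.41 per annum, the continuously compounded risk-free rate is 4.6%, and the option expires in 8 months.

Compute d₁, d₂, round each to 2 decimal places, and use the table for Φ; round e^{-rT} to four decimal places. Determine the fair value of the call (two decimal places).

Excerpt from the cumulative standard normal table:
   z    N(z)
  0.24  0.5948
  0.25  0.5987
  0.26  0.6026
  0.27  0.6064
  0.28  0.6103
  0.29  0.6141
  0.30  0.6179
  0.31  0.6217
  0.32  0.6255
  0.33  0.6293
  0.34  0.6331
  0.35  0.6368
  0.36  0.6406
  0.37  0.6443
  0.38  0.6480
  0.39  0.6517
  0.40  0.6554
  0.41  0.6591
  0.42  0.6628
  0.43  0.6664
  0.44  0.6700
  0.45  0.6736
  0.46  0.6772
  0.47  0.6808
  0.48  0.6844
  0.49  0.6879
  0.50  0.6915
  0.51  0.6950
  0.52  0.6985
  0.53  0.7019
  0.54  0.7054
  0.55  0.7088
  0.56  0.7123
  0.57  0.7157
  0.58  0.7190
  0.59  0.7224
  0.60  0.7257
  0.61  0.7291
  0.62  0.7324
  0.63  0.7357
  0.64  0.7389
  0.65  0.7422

54.81

σ√T = 0.41·√0.6667 = 0.3348
d₁ = [ln(270/240) + (0.046 + 0.41²/2)·0.6667] / 0.3348 = [0.1178 + 0.0867] / 0.3348 = 0.6108 ≈ 0.61
d₂ = d₁ − σ√T = 0.6108 − 0.3348 = 0.2761 ≈ 0.28
e^(−rT) = e^(−0.046·0.6667) = 0.9698
C = 270·N(0.61) − 240·0.9698·N(0.28) = 270·0.7291 − 240·0.9698·0.6103 = 196.8570 − 142.0485 = 54.8085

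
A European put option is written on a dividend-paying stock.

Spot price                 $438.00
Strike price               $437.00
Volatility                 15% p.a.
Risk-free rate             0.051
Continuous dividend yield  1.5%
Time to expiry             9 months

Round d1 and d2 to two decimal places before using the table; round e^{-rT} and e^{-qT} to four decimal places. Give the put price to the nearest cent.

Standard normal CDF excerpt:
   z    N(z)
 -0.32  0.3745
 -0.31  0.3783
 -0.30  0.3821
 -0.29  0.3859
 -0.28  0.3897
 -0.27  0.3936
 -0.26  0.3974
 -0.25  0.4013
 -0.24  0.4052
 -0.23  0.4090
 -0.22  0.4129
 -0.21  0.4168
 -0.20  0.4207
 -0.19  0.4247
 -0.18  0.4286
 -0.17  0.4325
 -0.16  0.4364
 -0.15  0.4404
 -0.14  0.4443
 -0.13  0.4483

$16.42

T = 0.75;  σ√T = 0.1299
ln(S/K) + (r − q + σ²/2)T = ln(438/437) + (0.051 − 0.015 + 0.15²/2)·0.75 = 0.0023 + 0.0354 = 0.0377
d₁ = 0.0377 / 0.1299 = 0.2904 which rounds to 0.29
d₂ = d₁ − σ√T = 0.2904 − 0.1299 = 0.1605 which rounds to 0.16
exp(−qT) = exp(−0.015·0.75) = 0.9888;  exp(−rT) = exp(−0.051·0.75) = 0.9625
P = 437·0.9625·N(-0.16) − 438·0.9888·N(-0.29) = 437·0.9625·0.4364 − 438·0.9888·0.3859 = 183.5553 − 167.1311 = 16.4242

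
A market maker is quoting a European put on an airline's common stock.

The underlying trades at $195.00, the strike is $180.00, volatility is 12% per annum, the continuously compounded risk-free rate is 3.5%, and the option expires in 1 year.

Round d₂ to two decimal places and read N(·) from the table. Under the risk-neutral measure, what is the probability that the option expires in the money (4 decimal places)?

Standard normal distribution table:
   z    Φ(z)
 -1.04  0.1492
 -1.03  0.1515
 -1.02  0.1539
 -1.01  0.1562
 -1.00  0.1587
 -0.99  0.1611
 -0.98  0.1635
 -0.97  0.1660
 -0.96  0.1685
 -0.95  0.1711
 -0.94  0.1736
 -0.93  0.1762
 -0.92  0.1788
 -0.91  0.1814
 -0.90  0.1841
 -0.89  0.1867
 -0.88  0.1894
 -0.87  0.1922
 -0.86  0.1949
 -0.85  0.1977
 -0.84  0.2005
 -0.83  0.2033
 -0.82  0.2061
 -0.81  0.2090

0.1841

σ√T = 0.12 × 1.0000 = 0.1200
ln(S/K) + (r + σ²/2)T = ln(195/180) + (0.035 + 0.12²/2)·1 = 0.0800 + 0.0422 = 0.1222
d₁ = 0.1222 / 0.1200 = 1.0187 which rounds to 1.02
d₂ = d₁ − σ√T = 1.0187 − 0.1200 = 0.8987 which rounds to 0.90
Pr(exercise) under Q = N(−d₂) = N(-0.90) = 0.1841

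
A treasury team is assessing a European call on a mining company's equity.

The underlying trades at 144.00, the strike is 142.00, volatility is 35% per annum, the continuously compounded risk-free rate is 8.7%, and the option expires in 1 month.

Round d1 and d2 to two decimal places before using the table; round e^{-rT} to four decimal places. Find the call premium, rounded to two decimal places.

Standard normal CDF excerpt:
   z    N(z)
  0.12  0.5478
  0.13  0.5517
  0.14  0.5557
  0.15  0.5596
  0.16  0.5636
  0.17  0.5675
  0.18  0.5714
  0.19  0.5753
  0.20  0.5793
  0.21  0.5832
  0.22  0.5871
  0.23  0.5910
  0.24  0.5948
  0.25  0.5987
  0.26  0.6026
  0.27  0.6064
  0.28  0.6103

7.32

T = 0.08333;  σ√T = 0.1010
d₁ = [ln(144/142) + (0.087 + ½·0.35²)·0.08333] / (σ√T) = (0.0140 + 0.0124) / 0.1010 = 0.2607 → 0.26
d₂ = 0.2607 − 0.1010 = 0.1597 → 0.16
exp(−rT) = exp(−0.087·0.08333) = 0.9928
N(d₁) = N(0.26) = 0.6026;  N(d₂) = N(0.16) = 0.5636
C = 144·0.6026 − 142·0.9928·0.5636 = 86.7744 − 79.4550 = 7.3194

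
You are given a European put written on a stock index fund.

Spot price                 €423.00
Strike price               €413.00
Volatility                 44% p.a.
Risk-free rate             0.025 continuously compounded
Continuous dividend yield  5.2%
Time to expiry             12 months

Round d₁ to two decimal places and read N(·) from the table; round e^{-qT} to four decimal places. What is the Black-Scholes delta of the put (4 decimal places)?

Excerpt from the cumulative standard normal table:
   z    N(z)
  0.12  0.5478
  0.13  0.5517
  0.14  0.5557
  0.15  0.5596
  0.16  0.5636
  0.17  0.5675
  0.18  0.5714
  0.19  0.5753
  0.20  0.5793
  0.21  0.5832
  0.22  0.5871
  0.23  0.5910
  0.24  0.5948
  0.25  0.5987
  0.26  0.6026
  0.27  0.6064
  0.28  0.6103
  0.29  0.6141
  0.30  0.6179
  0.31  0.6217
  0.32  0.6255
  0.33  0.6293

σ√T = 0.44·√1 = 0.4400
ln(S/K) + (r − q + σ²/2)T = ln(423/413) + (0.025 − 0.052 + 0.44²/2)·1 = 0.0239 + 0.0698 = 0.0937
d₁ = 0.0937 / 0.4400 = 0.2130 ⇒ 0.21
N(d₁) = N(0.21) = 0.5832
Δ_put = e^(−qT)·(N(d₁) − 1) = 0.9493·(0.5832 − 1) = -0.3957

-0.3957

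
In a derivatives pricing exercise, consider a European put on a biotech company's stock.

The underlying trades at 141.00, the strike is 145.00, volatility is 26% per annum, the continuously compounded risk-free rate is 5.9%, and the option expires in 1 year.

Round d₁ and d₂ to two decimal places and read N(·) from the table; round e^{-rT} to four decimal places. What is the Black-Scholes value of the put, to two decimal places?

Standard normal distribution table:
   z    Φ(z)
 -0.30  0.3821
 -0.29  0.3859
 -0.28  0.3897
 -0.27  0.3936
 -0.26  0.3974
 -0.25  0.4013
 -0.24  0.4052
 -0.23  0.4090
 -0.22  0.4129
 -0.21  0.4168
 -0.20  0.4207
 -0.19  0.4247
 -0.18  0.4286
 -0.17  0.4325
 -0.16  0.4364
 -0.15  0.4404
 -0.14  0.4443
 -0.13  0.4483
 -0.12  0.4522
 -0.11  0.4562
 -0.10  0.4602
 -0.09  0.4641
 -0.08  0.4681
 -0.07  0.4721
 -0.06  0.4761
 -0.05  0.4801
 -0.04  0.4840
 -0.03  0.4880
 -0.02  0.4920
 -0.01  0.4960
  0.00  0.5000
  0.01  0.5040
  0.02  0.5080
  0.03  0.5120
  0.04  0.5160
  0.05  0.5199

12.31

σ√T = 0.26·√1 = 0.2600
ln(S/K) + (r + σ²/2)T = ln(141/145) + (0.059 + 0.26²/2)·1 = -0.0280 + 0.0928 = 0.0648
d₁ = 0.0648 / 0.2600 = 0.2493 → 0.25
d₂ = d₁ − σ√T = 0.2493 − 0.2600 = -0.0107 → -0.01
e^(−rT) = e^(−0.059·1) = 0.9427
N(−d₂) = N(0.01) = 0.5040;  N(−d₁) = N(-0.25) = 0.4013
P = 145·0.9427·0.5040 − 141·0.4013 = 68.8925 − 56.5833 = 12.3092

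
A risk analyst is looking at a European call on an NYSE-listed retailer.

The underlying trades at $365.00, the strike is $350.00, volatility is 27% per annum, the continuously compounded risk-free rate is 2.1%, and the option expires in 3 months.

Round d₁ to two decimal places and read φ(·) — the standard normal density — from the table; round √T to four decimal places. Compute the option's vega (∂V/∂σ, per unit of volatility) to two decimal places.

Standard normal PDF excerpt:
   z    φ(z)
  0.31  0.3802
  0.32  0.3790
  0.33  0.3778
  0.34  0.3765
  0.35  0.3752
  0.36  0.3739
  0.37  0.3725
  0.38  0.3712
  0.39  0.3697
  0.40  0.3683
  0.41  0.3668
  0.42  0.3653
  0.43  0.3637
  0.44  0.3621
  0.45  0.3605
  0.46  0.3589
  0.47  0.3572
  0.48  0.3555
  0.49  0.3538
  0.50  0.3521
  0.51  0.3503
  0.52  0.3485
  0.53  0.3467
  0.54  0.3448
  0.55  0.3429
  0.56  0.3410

66.67

T = 0.25;  σ√T = 0.1350
d₁ = [ln(365/350) + (0.021 + 0.27²/2)·0.25] / 0.1350 = [0.0420 + 0.0144] / 0.1350 = 0.4172 which rounds to 0.42
√T = √0.25 = 0.5000
φ(d₁) = φ(0.42) = 0.3653
vega = S·φ(d₁)·√T = 365·0.3653·0.5000 = 66.6672
(The put has the same vega.)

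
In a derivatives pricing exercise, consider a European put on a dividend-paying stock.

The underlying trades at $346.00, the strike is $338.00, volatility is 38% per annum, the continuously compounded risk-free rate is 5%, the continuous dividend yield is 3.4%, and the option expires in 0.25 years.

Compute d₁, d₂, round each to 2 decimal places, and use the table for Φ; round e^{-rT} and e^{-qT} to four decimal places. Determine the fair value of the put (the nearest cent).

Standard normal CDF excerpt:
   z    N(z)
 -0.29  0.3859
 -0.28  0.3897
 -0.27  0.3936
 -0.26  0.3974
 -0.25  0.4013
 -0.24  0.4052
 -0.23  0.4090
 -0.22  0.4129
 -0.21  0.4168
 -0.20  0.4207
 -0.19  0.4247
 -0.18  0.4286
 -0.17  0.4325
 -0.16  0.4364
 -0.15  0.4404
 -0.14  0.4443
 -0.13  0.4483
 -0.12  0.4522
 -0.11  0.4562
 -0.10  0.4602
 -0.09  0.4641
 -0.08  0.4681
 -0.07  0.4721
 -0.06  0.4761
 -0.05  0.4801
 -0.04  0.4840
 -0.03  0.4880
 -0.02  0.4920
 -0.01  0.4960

σ√T = 0.38 × 0.5000 = 0.1900
d₁ = [ln(346/338) + (0.05 − 0.034 + ½·0.38²)·0.25] / (σ√T) = (0.0234 + 0.0221) / 0.1900 = 0.2392 ≈ 0.24
d₂ = 0.2392 − 0.1900 = 0.0492 ≈ 0.05
exp(−qT) = exp(−0.034·0.25) = 0.9915;  exp(−rT) = exp(−0.05·0.25) = 0.9876
P = 338·0.9876·N(-0.05) − 346·0.9915·N(-0.24) = 338·0.9876·0.4801 − 346·0.9915·0.4052 = 160.2616 − 139.0075 = 21.2541

$21.25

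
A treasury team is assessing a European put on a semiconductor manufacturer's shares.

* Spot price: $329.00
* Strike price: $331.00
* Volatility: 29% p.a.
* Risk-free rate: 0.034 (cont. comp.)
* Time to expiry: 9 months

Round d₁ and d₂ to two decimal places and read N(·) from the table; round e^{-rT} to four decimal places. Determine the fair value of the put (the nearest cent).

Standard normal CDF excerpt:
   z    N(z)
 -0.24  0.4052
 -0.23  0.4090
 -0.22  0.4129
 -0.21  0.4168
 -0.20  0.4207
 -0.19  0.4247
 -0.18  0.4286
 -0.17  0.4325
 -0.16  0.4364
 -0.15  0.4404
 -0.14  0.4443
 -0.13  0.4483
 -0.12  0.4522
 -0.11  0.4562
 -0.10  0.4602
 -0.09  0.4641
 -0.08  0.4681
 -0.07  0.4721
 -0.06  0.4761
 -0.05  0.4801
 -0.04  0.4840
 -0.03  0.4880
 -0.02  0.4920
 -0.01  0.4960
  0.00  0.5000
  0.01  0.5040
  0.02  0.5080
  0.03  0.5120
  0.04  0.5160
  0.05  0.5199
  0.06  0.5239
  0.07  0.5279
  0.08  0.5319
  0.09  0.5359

$29.34

σ√T = 0.29 × 0.8660 = 0.2511
ln(S/K) + (r + σ²/2)T = ln(329/331) + (0.034 + 0.29²/2)·0.75 = -0.0061 + 0.0570 = 0.0510
d₁ = 0.0510 / 0.2511 = 0.2030 ⇒ 0.20
d₂ = d₁ − σ√T = 0.2030 − 0.2511 = -0.0482 ⇒ -0.05
e^(−rT) = e^(−0.034·0.75) = 0.9748
N(−d₂) = N(0.05) = 0.5199;  N(−d₁) = N(-0.20) = 0.4207
P = 331·0.9748·0.5199 − 329·0.4207 = 167.7503 − 138.4103 = 29.3400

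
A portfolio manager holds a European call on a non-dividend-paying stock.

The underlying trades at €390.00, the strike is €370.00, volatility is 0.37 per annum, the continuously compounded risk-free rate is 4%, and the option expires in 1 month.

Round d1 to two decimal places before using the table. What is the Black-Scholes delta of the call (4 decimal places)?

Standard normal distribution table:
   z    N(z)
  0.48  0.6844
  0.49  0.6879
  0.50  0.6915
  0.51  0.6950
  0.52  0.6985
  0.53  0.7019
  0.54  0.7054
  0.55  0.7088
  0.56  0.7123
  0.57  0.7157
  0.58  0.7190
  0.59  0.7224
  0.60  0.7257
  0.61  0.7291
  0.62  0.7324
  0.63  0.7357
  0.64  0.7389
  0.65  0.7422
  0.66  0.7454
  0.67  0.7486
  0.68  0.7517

T = 0.08333;  σ√T = 0.1068
d₁ = [ln(390/370) + (0.04 + 0.37²/2)·0.08333] / 0.1068 = [0.0526 + 0.0090] / 0.1068 = 0.5775 which rounds to 0.58
N(d₁) = N(0.58) = 0.7190
Δ_call = N(d₁) = 0.7190

0.7190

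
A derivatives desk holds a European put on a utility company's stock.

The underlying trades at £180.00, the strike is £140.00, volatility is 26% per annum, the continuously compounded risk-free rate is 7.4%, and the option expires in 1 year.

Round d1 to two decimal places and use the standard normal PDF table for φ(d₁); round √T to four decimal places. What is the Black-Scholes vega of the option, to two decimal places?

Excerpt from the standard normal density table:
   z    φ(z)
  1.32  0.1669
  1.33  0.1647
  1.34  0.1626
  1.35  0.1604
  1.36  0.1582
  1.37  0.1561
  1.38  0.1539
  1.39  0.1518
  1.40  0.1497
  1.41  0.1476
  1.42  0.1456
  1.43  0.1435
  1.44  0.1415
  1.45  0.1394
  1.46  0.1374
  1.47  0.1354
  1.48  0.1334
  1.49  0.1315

27.70

σ√T = 0.26·√1 = 0.2600
d₁ = [ln(180/140) + (0.074 + 0.26²/2)·1] / 0.2600 = [0.2513 + 0.1078] / 0.2600 = 1.3812 which rounds to 1.38
√T = √1 = 1.0000
φ(d₁) = φ(1.38) = 0.1539
vega = S·φ(d₁)·√T = 180·0.1539·1.0000 = 27.7020
(Call and put vega coincide under Black-Scholes.)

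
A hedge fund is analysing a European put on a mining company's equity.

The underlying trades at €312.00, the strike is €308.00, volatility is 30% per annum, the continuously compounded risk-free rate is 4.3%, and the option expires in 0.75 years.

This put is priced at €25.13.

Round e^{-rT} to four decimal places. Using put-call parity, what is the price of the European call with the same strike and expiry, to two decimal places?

exp(−rT) = exp(−0.043·0.75) = 0.9683
Put-call parity: C − P = S − K·e^(−rT) = 312 − 308·0.9683 = 312 − 298.2364 = 13.7636
C = P + (C − P) = 25.13 + (13.7636) = 38.8936

€38.89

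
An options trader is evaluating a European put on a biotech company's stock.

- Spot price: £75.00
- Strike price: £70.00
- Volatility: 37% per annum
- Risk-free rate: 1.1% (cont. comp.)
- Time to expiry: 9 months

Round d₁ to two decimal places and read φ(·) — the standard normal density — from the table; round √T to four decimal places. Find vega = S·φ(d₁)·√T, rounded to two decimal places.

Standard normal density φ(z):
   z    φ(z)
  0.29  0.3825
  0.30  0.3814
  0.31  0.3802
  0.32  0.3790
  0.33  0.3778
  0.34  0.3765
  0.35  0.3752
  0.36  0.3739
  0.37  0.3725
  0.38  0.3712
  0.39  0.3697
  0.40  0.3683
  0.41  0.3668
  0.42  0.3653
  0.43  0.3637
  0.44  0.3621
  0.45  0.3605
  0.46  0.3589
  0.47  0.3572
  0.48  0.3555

23.92

T = 0.75;  σ√T = 0.3204
d₁ = [ln(75/70) + (0.011 + ½·0.37²)·0.75] / (σ√T) = (0.0690 + 0.0596) / 0.3204 = 0.4013 ≈ 0.40
√T = √0.75 = 0.8660
φ(d₁) = φ(0.40) = 0.3683
vega = S·φ(d₁)·√T = 75·0.3683·0.8660 = 23.9211
(Vega is the same for a European call and put with the same parameters.)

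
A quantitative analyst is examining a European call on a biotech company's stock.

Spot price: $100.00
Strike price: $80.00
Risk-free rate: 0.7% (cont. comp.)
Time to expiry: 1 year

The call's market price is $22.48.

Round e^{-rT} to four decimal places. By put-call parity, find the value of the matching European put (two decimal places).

$1.92

exp(−rT) = exp(−0.007·1) = 0.9930
Put-call parity: C − P = S − K·e^(−rT) = 100 − 80·0.9930 = 100 − 79.4400 = 20.5600
P = C − (C − P) = 22.48 − (20.5600) = 1.9200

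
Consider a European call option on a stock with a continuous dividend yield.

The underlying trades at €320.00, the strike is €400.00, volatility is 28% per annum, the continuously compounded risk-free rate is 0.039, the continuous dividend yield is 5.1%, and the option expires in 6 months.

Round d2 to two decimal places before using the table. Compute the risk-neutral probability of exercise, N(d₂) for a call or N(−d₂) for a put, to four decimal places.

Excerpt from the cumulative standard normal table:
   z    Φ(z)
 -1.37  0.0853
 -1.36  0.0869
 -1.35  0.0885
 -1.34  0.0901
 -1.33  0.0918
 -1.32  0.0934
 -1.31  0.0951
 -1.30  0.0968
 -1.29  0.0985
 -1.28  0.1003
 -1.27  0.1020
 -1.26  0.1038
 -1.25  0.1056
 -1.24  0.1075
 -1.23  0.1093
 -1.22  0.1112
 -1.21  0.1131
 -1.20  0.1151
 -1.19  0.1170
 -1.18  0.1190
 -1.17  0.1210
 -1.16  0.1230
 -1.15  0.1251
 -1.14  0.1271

T = 0.5;  σ√T = 0.1980
d₁ = [ln(320/400) + (0.039 − 0.051 + ½·0.28²)·0.5] / (σ√T) = (-0.2231 + 0.0136) / 0.1980 = -1.0584 which rounds to -1.06
d₂ = -1.0584 − 0.1980 = -1.2563 which rounds to -1.26
Risk-neutral Pr[S_T > K] = N(d₂) = N(-1.26) = 0.1038

0.1038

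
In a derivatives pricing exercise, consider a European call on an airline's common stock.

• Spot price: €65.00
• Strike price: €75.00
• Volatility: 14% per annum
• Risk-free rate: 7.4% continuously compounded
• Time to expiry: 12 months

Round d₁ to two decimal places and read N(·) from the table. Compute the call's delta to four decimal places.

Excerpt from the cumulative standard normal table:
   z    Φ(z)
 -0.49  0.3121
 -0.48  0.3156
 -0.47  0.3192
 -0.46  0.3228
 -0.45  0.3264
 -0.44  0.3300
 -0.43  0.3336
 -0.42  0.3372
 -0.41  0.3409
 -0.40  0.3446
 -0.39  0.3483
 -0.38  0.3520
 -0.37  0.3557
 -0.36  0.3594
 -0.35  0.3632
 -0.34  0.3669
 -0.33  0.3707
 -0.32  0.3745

0.3372

T = 1;  σ√T = 0.1400
d₁ = [ln(65/75) + (0.074 + ½·0.14²)·1] / (σ√T) = (-0.1431 + 0.0838) / 0.1400 = -0.4236 ⇒ -0.42
N(d₁) = N(-0.42) = 0.3372
Δ_call = N(d₁) = 0.3372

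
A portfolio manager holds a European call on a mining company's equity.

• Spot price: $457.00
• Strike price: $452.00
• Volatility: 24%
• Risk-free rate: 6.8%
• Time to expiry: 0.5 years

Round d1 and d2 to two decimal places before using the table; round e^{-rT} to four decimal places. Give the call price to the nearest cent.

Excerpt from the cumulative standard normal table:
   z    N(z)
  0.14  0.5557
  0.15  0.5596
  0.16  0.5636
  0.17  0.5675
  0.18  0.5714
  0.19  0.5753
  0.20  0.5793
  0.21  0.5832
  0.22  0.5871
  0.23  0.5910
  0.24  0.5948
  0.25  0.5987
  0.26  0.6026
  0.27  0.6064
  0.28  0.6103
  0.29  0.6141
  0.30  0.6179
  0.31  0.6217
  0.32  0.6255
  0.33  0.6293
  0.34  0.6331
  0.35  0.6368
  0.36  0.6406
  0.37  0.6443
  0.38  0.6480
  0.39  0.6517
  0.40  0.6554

σ√T = 0.24 × 0.7071 = 0.1697
d₁ = [ln(457/452) + (0.068 + ½·0.24²)·0.5] / (σ√T) = (0.0110 + 0.0484) / 0.1697 = 0.3500 ≈ 0.35
d₂ = 0.3500 − 0.1697 = 0.1803 ≈ 0.18
e^(−rT) = e^(−0.068·0.5) = 0.9666
C = 457·N(0.35) − 452·0.9666·N(0.18) = 457·0.6368 − 452·0.9666·0.5714 = 291.0176 − 249.6465 = 41.3711

$41.37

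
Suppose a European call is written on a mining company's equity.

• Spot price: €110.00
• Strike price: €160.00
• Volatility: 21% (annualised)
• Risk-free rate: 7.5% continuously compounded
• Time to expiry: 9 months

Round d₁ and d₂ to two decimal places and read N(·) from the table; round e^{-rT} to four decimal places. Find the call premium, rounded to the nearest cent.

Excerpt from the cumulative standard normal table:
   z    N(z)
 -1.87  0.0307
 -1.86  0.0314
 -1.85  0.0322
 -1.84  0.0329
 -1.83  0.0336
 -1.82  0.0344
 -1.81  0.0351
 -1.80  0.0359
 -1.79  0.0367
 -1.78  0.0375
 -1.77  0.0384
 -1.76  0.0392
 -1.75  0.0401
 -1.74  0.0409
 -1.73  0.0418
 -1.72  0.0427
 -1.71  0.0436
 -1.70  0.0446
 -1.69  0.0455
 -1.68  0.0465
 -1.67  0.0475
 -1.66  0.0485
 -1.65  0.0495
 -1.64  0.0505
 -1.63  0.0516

€0.36

σ√T = 0.21 × 0.8660 = 0.1819
d₁ = [ln(110/160) + (0.075 + ½·0.21²)·0.75] / (σ√T) = (-0.3747 + 0.0728) / 0.1819 = -1.6601 ≈ -1.66
d₂ = -1.6601 − 0.1819 = -1.8419 ≈ -1.84
e^(−rT) = e^(−0.075·0.75) = 0.9453
C = 110·N(-1.66) − 160·0.9453·N(-1.84) = 110·0.0485 − 160·0.9453·0.0329 = 5.3350 − 4.9761 = 0.3589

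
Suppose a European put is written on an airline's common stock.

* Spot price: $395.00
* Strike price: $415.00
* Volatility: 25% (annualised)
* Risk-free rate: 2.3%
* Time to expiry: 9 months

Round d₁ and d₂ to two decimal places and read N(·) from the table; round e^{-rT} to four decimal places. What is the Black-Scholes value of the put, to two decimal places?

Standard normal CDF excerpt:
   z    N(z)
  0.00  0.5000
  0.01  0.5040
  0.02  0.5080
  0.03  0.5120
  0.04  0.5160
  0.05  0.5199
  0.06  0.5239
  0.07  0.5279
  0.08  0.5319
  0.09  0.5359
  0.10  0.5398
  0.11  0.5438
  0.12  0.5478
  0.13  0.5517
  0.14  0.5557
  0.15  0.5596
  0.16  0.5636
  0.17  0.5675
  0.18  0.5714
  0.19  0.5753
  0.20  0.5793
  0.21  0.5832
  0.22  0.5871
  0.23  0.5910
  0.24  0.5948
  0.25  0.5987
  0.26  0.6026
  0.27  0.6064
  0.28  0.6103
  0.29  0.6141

$41.98

σ√T = 0.25·√0.75 = 0.2165
d₁ = [ln(395/415) + (0.023 + 0.25²/2)·0.75] / 0.2165 = [-0.0494 + 0.0407] / 0.2165 = -0.0402 ≈ -0.04
d₂ = d₁ − σ√T = -0.0402 − 0.2165 = -0.2567 ≈ -0.26
e^(−rT) = e^(−0.023·0.75) = 0.9829
N(−d₂) = N(0.26) = 0.6026;  N(−d₁) = N(0.04) = 0.5160
P = 415·0.9829·0.6026 − 395·0.5160 = 245.8026 − 203.8200 = 41.9826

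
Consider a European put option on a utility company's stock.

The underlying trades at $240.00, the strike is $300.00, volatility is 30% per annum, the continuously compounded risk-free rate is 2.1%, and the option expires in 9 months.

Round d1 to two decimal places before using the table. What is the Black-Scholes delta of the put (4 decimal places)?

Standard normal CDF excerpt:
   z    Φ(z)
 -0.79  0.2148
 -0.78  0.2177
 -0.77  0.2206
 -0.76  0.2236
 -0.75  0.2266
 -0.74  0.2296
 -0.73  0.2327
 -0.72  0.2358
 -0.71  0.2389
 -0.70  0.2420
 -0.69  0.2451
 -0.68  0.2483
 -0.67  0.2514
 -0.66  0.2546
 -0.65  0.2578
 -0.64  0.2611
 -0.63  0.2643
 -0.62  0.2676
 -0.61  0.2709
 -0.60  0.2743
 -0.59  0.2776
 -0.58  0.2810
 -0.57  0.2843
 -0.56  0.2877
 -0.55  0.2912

T = 0.75;  σ√T = 0.2598
d₁ = [ln(240/300) + (0.021 + ½·0.3²)·0.75] / (σ√T) = (-0.2231 + 0.0495) / 0.2598 = -0.6684 which rounds to -0.67
N(d₁) = N(-0.67) = 0.2514
Δ_put = N(d₁) − 1 = 0.2514 − 1 = -0.7486

-0.7486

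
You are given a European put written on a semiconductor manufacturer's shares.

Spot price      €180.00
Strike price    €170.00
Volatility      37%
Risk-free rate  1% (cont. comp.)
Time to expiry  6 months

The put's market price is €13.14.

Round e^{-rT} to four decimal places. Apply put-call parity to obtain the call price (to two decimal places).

€23.99

e^(−rT) = e^(−0.01·0.5) = 0.9950
Put-call parity: C − P = S − K·e^(−rT) = 180 − 170·0.9950 = 180 − 169.1500 = 10.8500
C = P + (C − P) = 13.14 + (10.8500) = 23.9900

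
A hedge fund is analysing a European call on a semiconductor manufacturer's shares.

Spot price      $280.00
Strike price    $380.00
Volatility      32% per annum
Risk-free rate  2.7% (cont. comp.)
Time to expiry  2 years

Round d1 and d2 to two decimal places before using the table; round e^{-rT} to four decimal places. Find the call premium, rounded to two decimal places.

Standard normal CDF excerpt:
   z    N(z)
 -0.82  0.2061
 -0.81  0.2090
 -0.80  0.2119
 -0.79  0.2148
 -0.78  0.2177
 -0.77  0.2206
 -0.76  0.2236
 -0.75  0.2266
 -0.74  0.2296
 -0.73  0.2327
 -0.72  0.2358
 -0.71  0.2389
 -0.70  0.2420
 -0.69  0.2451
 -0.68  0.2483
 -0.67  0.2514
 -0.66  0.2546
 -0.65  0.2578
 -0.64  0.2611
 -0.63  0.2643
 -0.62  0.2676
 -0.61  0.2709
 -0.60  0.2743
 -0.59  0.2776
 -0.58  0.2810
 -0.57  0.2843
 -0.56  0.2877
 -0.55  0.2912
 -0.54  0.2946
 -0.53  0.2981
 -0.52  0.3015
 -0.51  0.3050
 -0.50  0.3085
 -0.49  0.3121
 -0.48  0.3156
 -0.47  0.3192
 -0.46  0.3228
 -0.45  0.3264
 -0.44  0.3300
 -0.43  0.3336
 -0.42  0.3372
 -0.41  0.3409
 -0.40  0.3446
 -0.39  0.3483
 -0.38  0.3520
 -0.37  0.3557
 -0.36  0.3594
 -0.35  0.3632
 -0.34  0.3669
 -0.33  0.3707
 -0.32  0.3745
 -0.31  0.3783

$25.42

T = 2;  σ√T = 0.4525
ln(S/K) + (r + σ²/2)T = ln(280/380) + (0.027 + 0.32²/2)·2 = -0.3054 + 0.1564 = -0.1490
d₁ = -0.1490 / 0.4525 = -0.3292 which rounds to -0.33
d₂ = d₁ − σ√T = -0.3292 − 0.4525 = -0.7818 which rounds to -0.78
exp(−rT) = exp(−0.027·2) = 0.9474
N(d₁) = N(-0.33) = 0.3707;  N(d₂) = N(-0.78) = 0.2177
C = 280·0.3707 − 380·0.9474·0.2177 = 103.7960 − 78.3746 = 25.4214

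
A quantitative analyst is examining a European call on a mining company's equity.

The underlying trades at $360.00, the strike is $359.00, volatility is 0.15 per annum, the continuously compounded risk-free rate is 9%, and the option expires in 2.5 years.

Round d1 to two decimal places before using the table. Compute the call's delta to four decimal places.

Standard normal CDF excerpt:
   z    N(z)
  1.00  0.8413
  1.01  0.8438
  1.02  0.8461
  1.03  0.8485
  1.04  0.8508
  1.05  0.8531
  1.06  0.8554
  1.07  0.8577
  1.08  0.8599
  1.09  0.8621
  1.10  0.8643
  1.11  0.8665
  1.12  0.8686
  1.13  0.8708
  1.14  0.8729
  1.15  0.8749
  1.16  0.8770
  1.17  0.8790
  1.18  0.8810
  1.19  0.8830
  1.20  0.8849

0.8599

T = 2.5;  σ√T = 0.2372
ln(S/K) + (r + σ²/2)T = ln(360/359) + (0.09 + 0.15²/2)·2.5 = 0.0028 + 0.2531 = 0.2559
d₁ = 0.2559 / 0.2372 = 1.0790 ⇒ 1.08
N(d₁) = N(1.08) = 0.8599
Δ_call = N(d₁) = 0.8599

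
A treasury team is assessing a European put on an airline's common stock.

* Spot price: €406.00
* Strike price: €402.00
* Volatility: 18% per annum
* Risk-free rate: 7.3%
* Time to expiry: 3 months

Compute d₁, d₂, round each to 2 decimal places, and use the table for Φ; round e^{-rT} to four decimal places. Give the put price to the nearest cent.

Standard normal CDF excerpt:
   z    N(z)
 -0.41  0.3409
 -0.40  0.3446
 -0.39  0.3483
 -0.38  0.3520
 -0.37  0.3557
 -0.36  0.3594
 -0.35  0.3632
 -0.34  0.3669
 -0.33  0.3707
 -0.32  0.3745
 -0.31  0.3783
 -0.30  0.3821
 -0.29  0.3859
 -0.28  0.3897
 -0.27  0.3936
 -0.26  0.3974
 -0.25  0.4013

σ√T = 0.18 × 0.5000 = 0.0900
ln(S/K) + (r + σ²/2)T = ln(406/402) + (0.073 + 0.18²/2)·0.25 = 0.0099 + 0.0223 = 0.0322
d₁ = 0.0322 / 0.0900 = 0.3578 which rounds to 0.36
d₂ = d₁ − σ√T = 0.3578 − 0.0900 = 0.2678 which rounds to 0.27
exp(−rT) = exp(−0.073·0.25) = 0.9819
P = 402·0.9819·N(-0.27) − 406·N(-0.36) = 402·0.9819·0.3936 − 406·0.3594 = 155.3633 − 145.9164 = 9.4469

€9.45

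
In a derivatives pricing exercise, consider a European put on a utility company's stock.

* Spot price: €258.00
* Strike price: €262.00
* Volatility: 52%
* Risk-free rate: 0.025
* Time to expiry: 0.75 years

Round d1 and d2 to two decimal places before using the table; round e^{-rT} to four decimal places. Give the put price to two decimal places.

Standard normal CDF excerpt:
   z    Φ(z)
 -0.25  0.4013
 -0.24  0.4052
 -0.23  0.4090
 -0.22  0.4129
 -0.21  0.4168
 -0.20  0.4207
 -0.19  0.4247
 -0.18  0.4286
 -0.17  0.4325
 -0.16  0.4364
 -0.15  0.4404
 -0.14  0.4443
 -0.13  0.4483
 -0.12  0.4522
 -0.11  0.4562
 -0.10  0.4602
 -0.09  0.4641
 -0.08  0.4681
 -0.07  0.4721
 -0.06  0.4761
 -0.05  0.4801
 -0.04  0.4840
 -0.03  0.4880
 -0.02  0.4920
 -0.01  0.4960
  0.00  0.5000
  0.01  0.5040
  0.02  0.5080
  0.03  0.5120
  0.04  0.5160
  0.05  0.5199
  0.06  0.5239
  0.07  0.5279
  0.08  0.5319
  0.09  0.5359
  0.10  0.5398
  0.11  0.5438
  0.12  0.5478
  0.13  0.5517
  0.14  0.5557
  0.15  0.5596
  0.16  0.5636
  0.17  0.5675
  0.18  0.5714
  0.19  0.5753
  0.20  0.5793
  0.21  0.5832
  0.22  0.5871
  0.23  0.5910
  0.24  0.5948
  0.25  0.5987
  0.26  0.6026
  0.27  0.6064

€45.44

σ√T = 0.52·√0.75 = 0.4503
ln(S/K) + (r + σ²/2)T = ln(258/262) + (0.025 + 0.52²/2)·0.75 = -0.0154 + 0.1202 = 0.1048
d₁ = 0.1048 / 0.4503 = 0.2326 → 0.23
d₂ = d₁ − σ√T = 0.2326 − 0.4503 = -0.2177 → -0.22
e^(−rT) = e^(−0.025·0.75) = 0.9814
N(−d₂) = N(0.22) = 0.5871;  N(−d₁) = N(-0.23) = 0.4090
P = 262·0.9814·0.5871 − 258·0.4090 = 150.9591 − 105.5220 = 45.4371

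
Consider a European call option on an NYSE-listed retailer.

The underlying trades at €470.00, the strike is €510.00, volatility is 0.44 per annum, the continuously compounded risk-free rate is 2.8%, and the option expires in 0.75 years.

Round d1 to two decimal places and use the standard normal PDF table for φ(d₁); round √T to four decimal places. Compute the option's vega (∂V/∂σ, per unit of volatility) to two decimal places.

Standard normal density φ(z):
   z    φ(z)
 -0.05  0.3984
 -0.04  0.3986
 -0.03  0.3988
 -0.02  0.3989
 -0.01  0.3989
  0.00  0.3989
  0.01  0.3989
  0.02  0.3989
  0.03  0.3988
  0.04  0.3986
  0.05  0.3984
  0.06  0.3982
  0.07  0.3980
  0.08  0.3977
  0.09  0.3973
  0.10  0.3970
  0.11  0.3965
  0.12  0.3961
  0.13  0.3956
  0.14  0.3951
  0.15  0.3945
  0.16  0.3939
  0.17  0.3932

T = 0.75;  σ√T = 0.3811
d₁ = [ln(470/510) + (0.028 + ½·0.44²)·0.75] / (σ√T) = (-0.0817 + 0.0936) / 0.3811 = 0.0313 → 0.03
√T = √0.75 = 0.8660
φ(d₁) = φ(0.03) = 0.3988
vega = S·φ(d₁)·√T = 470·0.3988·0.8660 = 162.3196

162.32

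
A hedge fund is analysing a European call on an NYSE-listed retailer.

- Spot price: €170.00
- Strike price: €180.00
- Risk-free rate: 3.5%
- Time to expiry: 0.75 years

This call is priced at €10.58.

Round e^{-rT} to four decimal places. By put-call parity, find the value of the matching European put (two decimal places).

€15.92

e^(−rT) = e^(−0.035·0.75) = 0.9741
Put-call parity: C − P = S − K·e^(−rT) = 170 − 180·0.9741 = 170 − 175.3380 = -5.3380
P = C − (C − P) = 10.58 − (-5.3380) = 15.9180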